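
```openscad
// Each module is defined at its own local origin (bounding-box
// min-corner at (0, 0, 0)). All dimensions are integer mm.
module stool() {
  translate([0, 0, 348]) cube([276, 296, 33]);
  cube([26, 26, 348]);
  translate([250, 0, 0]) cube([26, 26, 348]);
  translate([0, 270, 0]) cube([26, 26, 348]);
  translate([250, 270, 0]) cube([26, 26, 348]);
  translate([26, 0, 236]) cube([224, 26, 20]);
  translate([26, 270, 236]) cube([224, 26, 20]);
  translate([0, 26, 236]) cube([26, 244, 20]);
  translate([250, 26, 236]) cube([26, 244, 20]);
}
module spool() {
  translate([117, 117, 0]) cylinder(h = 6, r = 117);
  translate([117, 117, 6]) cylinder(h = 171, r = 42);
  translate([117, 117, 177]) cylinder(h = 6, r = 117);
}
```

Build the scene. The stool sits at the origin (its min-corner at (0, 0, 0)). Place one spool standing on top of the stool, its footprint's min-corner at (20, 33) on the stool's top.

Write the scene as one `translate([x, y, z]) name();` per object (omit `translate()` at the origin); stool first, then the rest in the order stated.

stool();
translate([20, 33, 381]) spool();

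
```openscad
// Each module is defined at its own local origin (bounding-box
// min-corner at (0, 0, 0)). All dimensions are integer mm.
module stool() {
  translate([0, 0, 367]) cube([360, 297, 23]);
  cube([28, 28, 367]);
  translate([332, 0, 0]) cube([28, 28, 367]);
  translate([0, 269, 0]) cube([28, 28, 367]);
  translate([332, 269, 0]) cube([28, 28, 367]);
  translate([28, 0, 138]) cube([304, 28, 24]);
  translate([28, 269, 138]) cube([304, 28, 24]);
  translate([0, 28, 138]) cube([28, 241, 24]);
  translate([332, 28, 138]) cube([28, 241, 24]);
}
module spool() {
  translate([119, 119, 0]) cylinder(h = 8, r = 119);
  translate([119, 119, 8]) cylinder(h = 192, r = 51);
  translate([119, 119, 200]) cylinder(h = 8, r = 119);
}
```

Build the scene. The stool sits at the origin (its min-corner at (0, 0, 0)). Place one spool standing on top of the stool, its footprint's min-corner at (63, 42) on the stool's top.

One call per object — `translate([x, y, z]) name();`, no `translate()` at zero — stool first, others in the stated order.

stool();
translate([63, 42, 390]) spool();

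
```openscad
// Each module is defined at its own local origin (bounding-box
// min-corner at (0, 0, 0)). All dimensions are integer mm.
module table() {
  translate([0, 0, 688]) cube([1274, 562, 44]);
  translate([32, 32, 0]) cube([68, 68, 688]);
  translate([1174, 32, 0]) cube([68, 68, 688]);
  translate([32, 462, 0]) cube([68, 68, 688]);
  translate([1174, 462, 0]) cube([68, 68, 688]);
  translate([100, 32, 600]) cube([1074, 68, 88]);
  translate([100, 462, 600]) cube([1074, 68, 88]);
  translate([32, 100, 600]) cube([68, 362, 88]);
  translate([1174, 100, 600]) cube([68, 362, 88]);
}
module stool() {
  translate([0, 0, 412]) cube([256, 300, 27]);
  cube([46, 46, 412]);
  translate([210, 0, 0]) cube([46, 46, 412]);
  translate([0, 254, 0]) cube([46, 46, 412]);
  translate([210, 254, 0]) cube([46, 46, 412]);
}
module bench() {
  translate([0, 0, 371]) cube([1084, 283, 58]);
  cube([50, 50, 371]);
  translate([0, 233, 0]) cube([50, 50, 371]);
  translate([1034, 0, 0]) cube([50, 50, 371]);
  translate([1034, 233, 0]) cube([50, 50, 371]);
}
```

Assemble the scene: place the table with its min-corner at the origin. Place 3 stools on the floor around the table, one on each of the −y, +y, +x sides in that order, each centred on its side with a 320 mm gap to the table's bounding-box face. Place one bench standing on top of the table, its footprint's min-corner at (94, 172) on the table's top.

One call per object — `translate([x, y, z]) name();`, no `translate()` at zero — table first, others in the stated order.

table();
translate([509, -620, 0]) stool();
translate([509, 882, 0]) stool();
translate([1594, 131, 0]) stool();
translate([94, 172, 732]) bench();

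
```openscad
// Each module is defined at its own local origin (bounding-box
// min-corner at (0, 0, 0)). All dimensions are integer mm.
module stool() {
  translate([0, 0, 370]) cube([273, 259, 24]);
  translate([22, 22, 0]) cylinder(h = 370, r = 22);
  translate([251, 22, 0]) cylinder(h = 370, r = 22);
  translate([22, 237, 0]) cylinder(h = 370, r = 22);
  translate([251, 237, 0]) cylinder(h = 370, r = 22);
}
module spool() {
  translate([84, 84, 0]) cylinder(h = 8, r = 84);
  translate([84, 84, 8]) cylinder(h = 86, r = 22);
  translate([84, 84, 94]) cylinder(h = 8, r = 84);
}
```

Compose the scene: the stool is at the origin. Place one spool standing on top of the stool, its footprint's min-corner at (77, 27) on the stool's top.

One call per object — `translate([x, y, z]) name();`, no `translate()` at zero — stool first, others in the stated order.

stool();
translate([77, 27, 394]) spool();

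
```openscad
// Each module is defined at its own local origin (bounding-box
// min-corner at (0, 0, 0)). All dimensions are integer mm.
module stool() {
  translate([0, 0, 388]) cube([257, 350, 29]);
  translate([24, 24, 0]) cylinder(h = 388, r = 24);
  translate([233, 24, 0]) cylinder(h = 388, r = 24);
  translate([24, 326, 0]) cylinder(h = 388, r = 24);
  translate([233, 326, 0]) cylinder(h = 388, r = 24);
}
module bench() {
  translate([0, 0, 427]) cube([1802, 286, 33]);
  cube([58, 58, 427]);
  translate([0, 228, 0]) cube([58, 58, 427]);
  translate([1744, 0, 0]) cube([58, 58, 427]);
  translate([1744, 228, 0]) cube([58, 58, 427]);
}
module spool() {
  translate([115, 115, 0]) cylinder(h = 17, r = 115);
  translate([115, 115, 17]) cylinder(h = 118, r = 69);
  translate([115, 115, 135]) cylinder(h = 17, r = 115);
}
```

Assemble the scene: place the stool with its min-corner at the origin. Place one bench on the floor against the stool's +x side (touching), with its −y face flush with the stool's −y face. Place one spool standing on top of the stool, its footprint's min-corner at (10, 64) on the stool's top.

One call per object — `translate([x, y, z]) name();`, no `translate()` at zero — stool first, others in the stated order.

stool();
translate([257, 0, 0]) bench();
translate([10, 64, 417]) spool();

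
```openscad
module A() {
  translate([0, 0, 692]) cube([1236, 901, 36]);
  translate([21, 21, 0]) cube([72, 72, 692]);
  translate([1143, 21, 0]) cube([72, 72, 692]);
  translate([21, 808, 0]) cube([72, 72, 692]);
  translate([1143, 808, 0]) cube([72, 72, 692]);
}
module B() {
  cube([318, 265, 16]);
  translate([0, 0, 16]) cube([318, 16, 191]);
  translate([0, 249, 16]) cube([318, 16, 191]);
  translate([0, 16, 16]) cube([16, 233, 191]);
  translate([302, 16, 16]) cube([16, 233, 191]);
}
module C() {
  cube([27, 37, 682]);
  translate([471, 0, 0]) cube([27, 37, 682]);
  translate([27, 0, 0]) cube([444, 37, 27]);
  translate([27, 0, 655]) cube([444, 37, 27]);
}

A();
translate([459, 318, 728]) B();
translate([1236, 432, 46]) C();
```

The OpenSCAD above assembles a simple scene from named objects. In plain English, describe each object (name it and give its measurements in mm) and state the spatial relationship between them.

A is a rectangular dining table. The top is 1236×901×36 mm with its upper surface at z = 728 mm. It stands on four 72×72 mm square legs, each inset 21 mm from the nearest pair of top edges, running from the floor to the underside of the top.

B is an open storage box with external size 318×265×207 mm and wall thickness 16 mm (the base is also 16 mm thick). The base covers the whole footprint; the four walls stand on the base, with the y-facing walls full-width and the x-facing walls fitting between their inner faces.

C is a rectangular picture frame lying in the x–z plane (depth along y). The opening is 444 mm wide (x) by 628 mm tall (z), surrounded by a border 27 mm wide on all four sides. The frame is 37 mm deep and is made of two full-height vertical stiles with two horizontal rails fitted between them.

The open box is on top of the table, centred. The picture frame is beside the table with their tops flush at z = 728.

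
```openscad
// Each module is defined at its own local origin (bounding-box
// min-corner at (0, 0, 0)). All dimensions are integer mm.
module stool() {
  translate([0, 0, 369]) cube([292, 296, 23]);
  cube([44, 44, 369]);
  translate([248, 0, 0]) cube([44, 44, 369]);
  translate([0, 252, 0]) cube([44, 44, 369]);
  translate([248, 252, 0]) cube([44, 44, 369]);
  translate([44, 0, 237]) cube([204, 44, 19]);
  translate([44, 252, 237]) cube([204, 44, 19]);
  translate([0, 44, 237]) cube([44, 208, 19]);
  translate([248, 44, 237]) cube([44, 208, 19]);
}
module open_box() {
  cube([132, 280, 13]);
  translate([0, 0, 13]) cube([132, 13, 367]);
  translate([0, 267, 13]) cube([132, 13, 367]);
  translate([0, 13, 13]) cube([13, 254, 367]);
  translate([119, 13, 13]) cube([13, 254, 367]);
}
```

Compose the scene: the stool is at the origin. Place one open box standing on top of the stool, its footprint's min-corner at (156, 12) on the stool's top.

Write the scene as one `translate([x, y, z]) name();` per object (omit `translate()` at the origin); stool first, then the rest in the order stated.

stool();
translate([156, 12, 392]) open_box();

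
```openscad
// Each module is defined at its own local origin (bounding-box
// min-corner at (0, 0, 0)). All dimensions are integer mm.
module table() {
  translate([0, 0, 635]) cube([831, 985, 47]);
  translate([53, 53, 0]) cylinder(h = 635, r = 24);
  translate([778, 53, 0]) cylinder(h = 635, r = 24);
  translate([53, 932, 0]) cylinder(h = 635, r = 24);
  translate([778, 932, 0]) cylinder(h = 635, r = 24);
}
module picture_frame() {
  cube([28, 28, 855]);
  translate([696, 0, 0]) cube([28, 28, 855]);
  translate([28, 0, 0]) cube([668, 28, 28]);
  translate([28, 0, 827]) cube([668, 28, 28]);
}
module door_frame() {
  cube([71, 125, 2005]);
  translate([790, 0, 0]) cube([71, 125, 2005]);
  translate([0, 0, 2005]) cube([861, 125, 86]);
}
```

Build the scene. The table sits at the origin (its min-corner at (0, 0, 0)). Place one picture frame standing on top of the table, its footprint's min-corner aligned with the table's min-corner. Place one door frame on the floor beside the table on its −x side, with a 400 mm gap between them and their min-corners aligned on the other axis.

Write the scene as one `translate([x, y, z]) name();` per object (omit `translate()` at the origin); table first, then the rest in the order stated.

table();
translate([0, 0, 682]) picture_frame();
translate([-1261, 0, 0]) door_frame();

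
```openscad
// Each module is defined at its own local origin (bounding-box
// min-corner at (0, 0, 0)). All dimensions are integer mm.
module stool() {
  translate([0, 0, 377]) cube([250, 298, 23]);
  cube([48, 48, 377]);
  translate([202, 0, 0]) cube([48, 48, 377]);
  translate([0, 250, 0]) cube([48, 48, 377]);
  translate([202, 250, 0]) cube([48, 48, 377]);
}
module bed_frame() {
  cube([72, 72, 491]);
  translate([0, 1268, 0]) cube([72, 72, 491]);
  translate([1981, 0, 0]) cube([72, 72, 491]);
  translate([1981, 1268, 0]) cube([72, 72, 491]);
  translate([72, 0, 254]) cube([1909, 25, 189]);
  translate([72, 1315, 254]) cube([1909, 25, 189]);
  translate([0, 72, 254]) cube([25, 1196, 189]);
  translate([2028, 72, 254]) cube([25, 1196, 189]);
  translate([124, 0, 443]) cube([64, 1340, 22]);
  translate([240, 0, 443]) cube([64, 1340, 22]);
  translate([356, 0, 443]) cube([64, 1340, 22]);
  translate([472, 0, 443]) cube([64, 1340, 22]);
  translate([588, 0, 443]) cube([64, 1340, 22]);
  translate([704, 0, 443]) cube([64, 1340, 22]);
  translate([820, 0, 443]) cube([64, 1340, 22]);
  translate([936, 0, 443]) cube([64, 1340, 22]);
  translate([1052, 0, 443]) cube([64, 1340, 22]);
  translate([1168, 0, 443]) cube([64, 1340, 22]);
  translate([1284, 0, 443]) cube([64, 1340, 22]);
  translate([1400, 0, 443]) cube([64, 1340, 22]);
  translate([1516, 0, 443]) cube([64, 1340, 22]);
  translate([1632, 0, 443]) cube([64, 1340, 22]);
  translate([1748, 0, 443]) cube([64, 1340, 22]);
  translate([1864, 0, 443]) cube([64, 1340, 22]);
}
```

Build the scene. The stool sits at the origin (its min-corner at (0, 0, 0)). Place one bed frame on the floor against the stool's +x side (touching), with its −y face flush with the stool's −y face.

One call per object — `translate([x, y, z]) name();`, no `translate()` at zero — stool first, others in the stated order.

stool();
translate([250, 0, 0]) bed_frame();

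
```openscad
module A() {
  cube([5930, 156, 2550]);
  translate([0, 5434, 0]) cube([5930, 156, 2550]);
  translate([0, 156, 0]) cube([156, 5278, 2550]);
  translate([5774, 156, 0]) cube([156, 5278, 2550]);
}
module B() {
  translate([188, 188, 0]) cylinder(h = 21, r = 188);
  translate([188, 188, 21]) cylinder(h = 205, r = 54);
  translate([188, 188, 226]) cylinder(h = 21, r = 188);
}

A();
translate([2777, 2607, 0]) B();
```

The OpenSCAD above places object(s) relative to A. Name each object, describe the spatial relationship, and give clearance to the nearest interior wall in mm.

Clearances: x = 2621, y = 2451; minimum 2451 mm.

A is a house frame. B is a spool. The spool sits inside the house frame, centred. The clearance to the nearest interior wall is 2451 mm.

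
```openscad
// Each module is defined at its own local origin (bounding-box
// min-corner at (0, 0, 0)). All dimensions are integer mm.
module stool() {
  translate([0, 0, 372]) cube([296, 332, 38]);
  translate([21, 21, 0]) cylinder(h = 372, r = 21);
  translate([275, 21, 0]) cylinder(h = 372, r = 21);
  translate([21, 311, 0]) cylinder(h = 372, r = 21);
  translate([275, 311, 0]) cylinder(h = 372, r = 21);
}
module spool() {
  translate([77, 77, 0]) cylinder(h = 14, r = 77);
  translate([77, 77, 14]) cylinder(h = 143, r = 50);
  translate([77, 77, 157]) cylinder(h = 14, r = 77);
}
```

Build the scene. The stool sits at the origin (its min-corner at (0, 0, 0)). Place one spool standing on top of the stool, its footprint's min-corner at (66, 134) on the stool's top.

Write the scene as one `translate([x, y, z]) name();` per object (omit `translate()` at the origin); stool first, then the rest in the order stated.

stool();
translate([66, 134, 410]) spool();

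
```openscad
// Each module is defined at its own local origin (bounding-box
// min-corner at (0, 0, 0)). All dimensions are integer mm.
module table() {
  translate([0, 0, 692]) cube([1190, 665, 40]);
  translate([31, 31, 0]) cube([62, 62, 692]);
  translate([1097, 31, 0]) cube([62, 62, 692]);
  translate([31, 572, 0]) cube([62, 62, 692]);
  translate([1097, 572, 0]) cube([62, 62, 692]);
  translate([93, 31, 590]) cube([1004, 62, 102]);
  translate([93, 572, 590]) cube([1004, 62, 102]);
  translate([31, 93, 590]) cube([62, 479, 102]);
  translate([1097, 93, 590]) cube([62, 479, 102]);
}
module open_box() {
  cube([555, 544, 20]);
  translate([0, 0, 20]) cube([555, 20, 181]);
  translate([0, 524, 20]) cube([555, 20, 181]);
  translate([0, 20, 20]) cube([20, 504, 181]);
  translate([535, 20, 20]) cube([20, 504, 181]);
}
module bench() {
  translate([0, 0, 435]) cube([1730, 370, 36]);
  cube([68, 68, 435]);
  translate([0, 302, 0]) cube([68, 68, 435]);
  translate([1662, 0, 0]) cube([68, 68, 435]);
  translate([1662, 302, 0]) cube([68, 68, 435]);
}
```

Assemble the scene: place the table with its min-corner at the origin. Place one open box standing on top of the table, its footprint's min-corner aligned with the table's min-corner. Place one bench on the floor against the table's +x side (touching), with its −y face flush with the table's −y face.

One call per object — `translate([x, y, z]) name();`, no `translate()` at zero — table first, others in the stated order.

table();
translate([0, 0, 732]) open_box();
translate([1190, 0, 0]) bench();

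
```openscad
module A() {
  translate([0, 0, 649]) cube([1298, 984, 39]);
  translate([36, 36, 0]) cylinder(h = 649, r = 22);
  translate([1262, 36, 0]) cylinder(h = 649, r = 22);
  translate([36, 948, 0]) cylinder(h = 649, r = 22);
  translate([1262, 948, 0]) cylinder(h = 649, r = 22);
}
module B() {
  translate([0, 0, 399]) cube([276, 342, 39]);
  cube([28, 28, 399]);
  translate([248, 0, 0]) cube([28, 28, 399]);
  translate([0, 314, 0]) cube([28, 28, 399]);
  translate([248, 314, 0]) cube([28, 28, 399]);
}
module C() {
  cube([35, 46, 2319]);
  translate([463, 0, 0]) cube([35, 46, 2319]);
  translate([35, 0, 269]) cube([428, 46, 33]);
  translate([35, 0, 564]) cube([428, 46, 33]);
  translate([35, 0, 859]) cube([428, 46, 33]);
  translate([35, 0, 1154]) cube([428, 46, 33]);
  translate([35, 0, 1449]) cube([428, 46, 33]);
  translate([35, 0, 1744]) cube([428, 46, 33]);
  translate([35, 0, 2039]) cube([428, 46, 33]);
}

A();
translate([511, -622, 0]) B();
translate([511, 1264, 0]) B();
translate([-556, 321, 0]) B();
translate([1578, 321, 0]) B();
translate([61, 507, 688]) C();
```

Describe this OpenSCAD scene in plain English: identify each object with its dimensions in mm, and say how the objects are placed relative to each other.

A is a table with a 1298×984 mm rectangular top, 39 mm thick, top surface at z = 688 mm, supported by four round legs of 44 mm diameter, each leg's bounding box inset 14 mm from the nearest pair of top edges, running from the floor.

B is a simple wooden stool: a rectangular seat 276 mm (x) by 342 mm (y), 39 mm thick, top face at z = 438 mm, on four square legs, each 28×28 mm in cross-section. The legs rest on z = 0, each flush with a corner of the seat.

C is a straight ladder. Two 35×46 mm vertical rails, 2319 mm tall, stand 498 mm apart (outside-to-outside) with their front faces coplanar on the −y side. 7 rungs, each 46 mm deep and 33 mm tall, span between the inner faces of the rails, front faces flush with the rails. The lowest rung's underside is at z = 269 mm and rungs are spaced 295 mm apart (underside to underside).

Four stools sit around the table at the −y, +y, −x, +x sides. The ladder is on top of the table.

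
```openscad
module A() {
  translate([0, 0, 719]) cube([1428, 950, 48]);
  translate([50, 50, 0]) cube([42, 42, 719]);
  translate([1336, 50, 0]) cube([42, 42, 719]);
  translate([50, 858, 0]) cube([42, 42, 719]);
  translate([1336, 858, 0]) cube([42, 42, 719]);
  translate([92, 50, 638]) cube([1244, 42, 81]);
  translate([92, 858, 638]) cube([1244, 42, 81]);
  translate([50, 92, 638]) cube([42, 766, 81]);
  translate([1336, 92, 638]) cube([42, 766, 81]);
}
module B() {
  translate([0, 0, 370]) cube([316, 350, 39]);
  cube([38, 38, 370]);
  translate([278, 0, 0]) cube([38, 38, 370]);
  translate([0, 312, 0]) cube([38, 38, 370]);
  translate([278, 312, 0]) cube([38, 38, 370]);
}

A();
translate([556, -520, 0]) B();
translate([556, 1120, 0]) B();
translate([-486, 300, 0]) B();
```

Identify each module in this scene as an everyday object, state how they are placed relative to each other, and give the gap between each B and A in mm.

Each stool's nearest face is 170 mm from the table's bounding box.

A is a table. B is a stool. Three stools sit around the table at the −y, +y, −x sides. The gap between each stool and the table is 170 mm.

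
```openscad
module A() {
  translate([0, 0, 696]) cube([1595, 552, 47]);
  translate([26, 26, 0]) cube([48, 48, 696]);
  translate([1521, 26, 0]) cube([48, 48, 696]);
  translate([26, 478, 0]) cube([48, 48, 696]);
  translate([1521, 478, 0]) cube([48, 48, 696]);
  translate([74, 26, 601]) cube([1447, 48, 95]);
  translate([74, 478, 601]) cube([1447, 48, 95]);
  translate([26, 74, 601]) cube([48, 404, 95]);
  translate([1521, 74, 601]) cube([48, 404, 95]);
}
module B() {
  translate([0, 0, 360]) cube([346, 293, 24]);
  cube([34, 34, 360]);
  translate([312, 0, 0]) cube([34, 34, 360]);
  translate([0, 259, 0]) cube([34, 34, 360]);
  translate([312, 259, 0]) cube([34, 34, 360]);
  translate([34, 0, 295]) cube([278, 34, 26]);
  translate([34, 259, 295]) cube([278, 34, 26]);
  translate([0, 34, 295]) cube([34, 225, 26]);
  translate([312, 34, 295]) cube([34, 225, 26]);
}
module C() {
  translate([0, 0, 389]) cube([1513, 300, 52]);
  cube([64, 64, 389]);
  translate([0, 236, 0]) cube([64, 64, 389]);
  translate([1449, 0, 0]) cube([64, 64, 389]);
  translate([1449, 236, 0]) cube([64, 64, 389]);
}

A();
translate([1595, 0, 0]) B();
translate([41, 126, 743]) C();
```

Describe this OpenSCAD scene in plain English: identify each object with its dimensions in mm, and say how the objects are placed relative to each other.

A is a table with a 1595×552 mm rectangular top, 47 mm thick, top surface at z = 743 mm, supported by four 48×48 mm square legs, each inset 26 mm from the nearest pair of top edges, running from the floor. Four apron rails, 48 mm thick and 95 mm tall, run between adjacent legs with their top edges flush with the underside of the top and their outer faces flush with the legs' outer faces.

B is a four-legged stool. The seat is 346×293 mm, 24 mm thick, top at z = 384 mm. It stands on four square legs, each 34×34 mm in cross-section, from z = 0 to the seat underside, each flush with a corner of the seat. Four stretchers, 34 mm wide and 26 mm tall, connect adjacent legs with their undersides at z = 295 mm, each running between the inner faces of the legs it joins and aligned with the legs' outer faces on the other axis.

C is a bench: a 1513×300 mm seat slab, 52 mm thick, top at z = 441 mm, on four 64×64 mm square legs flush with the seat corners and standing on z = 0.

The stool is against the table's +x side, with their −y faces flush. The bench is on top of the table, centred.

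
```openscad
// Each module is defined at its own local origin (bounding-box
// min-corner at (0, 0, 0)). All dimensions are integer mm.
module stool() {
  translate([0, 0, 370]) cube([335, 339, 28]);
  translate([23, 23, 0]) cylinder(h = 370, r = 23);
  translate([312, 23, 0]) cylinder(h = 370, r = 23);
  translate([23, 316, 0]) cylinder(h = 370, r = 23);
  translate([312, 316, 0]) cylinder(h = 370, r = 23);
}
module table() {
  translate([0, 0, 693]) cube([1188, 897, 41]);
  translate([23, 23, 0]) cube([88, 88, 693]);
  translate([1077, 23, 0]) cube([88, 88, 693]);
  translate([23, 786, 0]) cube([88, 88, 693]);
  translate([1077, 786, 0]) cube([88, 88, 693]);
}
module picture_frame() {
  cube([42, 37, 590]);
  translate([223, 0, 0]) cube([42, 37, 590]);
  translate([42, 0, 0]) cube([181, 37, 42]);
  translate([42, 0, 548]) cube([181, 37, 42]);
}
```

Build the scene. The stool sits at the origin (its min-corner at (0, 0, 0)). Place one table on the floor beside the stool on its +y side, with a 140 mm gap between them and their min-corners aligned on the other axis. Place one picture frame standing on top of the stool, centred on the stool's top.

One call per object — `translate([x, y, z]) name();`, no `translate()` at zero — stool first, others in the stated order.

stool();
translate([0, 479, 0]) table();
translate([35, 151, 398]) picture_frame();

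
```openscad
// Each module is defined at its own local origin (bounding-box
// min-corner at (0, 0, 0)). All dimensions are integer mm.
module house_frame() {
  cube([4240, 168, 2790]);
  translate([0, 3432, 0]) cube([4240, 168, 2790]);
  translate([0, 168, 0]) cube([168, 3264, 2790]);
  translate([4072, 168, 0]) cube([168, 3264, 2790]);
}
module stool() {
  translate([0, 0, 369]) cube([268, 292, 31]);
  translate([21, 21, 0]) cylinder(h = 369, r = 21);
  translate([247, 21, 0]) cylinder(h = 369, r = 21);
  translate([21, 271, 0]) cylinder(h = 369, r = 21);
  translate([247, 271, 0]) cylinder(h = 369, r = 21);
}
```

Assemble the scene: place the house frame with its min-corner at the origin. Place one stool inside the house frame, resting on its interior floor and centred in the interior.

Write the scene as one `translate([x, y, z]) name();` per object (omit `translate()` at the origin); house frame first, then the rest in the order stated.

house_frame();
translate([1986, 1654, 0]) stool();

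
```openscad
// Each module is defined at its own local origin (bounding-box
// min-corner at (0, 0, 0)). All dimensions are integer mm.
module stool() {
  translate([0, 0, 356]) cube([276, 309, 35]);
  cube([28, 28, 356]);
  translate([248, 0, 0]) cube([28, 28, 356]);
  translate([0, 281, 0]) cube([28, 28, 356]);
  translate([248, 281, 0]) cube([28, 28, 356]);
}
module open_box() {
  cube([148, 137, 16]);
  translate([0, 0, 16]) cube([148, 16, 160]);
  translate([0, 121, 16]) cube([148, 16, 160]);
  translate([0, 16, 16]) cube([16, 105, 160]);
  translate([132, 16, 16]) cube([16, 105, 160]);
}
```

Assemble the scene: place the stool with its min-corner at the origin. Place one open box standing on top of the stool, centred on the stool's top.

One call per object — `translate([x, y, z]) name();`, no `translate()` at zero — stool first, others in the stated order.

stool();
translate([64, 86, 391]) open_box();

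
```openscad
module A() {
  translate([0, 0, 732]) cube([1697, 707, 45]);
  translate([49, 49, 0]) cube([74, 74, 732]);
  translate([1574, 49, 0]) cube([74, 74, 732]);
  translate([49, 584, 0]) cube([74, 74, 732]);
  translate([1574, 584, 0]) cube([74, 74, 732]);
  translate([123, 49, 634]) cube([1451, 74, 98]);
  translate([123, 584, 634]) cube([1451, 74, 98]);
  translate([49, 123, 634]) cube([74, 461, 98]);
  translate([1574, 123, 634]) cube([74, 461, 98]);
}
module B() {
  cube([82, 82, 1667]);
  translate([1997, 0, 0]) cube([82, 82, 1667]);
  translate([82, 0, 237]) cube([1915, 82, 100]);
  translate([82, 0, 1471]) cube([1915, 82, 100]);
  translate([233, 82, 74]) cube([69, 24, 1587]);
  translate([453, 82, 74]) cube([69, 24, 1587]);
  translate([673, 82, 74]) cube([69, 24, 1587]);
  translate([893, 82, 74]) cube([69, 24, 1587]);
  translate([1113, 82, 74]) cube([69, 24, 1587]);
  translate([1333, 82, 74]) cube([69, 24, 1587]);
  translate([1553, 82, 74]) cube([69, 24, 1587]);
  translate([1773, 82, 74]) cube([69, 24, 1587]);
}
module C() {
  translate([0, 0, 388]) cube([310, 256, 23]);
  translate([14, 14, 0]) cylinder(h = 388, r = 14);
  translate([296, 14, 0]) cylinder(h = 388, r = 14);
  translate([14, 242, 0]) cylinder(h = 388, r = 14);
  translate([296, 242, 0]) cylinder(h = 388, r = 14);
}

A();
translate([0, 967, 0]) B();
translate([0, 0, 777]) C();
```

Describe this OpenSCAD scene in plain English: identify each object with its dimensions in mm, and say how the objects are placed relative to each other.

A is a table: top 1697 mm (x) × 707 mm (y), 45 mm thick, upper face at z = 777 mm, on four 74×74 mm square legs, each inset 49 mm from the nearest pair of top edges, running from z = 0 to the bottom of the top. Four apron rails, 74 mm thick and 98 mm tall, run between adjacent legs with their top edges flush with the underside of the top and their outer faces flush with the legs' outer faces.

B is a fence section. Two 82×82 mm posts, 1667 mm tall, stand on the floor with a clear span of 1915 mm between their inner faces. Two horizontal rails of 82×100 mm section span the gap between the posts with their undersides at z = 237 mm and z = 1471 mm, flush with the posts' −y face. 8 pickets, each 69 mm wide, 24 mm thick and 1587 mm tall, are fixed to the +y face of the rails with their bottoms at z = 74 mm, evenly spaced across the span with equal gaps (rounded down to the nearest mm) at the −x end and between each pair — any rounding remainder accumulates at the +x end.

C is a simple wooden stool: a rectangular seat 310 mm (x) by 256 mm (y), 23 mm thick, top face at z = 411 mm, on four round legs, each 28 mm in diameter. The legs rest on z = 0, each leg's axis is inset half a diameter from the nearest pair of seat edges (so the leg's bounding box is flush with the corner).

The fence section is on the floor beside the table on its +y side. The stool is on top of the table.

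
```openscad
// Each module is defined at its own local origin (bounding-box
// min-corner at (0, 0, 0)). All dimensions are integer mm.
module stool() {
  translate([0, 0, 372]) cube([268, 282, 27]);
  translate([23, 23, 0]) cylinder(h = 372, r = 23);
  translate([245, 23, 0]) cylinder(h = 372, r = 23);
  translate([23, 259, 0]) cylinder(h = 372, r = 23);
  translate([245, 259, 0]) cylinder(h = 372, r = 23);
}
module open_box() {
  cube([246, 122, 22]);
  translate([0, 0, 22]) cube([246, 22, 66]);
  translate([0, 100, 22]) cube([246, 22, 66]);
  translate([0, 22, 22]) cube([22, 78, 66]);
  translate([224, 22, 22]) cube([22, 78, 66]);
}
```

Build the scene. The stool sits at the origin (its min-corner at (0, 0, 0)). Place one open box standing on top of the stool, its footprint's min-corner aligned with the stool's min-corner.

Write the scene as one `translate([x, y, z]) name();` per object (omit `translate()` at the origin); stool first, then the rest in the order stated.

stool();
translate([0, 0, 399]) open_box();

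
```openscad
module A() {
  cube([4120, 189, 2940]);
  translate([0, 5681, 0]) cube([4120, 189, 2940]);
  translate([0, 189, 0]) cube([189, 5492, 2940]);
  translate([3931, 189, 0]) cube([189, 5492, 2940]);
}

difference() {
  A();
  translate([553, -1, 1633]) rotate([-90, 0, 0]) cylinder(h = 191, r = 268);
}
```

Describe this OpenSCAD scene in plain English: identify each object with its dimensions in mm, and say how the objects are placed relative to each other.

A is a box-shaped house frame (walls only): outside footprint 4120×5870 mm, wall height 2940 mm, wall thickness 189 mm. The two y-facing walls run the full x-width; the two x-facing walls fit between the inner faces of the y-facing walls.

The house frame has a circular hole of radius 268 mm through its front wall, centred at (x = 553, z = 1633).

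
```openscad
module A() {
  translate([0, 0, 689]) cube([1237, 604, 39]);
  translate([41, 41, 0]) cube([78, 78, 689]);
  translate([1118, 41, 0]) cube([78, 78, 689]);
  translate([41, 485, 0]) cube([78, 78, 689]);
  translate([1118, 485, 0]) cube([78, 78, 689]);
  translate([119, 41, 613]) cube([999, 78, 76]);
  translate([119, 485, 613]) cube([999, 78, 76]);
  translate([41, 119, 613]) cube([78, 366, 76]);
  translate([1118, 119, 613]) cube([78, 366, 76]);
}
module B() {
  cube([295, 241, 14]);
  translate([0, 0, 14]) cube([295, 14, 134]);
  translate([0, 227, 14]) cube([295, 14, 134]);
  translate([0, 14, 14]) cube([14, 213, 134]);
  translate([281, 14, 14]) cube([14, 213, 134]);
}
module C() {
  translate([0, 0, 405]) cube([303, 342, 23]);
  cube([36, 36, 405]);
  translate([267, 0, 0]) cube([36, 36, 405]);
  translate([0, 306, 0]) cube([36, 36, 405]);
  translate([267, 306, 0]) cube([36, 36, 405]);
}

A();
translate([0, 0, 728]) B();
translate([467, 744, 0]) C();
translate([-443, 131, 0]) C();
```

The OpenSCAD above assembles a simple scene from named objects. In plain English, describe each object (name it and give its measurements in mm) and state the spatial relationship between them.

A is a table: top 1237 mm (x) × 604 mm (y), 39 mm thick, upper face at z = 728 mm, on four 78×78 mm square legs, each inset 41 mm from the nearest pair of top edges, running from z = 0 to the bottom of the top. Four apron rails, 78 mm thick and 76 mm tall, run between adjacent legs with their top edges flush with the underside of the top and their outer faces flush with the legs' outer faces.

B is an open-topped rectangular box: outside dimensions 295×241×148 mm, with a uniform wall and base thickness of 14 mm. The base is a full 295×241 slab on the floor; four walls sit on top of the base. The front and back walls (the −y and +y sides) span the full width; the two side walls fit between them.

C is a four-legged stool. The seat is 303×342 mm, 23 mm thick, top at z = 428 mm. It stands on four square legs, each 36×36 mm in cross-section, from z = 0 to the seat underside, each flush with a corner of the seat.

The open box is on top of the table. Two stools sit around the table at the +y, −x sides.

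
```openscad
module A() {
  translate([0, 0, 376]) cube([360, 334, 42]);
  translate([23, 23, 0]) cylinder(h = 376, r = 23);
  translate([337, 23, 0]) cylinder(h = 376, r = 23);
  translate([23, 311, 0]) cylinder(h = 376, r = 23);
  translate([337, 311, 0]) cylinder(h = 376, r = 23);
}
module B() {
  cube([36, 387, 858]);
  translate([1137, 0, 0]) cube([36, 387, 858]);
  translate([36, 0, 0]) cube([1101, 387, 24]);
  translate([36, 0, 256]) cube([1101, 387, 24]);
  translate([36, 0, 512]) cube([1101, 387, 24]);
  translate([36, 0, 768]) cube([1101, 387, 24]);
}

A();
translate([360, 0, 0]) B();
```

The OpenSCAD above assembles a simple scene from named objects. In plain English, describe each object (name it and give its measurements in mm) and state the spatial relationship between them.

A is a four-legged stool. The seat is 360×334 mm, 42 mm thick, top at z = 418 mm. It stands on four round legs, each 46 mm in diameter, from z = 0 to the seat underside, each leg's axis is inset half a diameter from the nearest pair of seat edges (so the leg's bounding box is flush with the corner).

B is an open bookshelf. Two side panels, each 36 mm thick, 387 mm deep and 858 mm tall, stand 1173 mm apart (outside-to-outside). Between them sit 4 shelves, each 24 mm thick and 387 mm deep, spanning the full gap between the sides. The bottom shelf rests on the floor (its underside at z = 0) and the clear gap between one shelf's top and the next shelf's underside is 232 mm.

The bookshelf is against the stool's +x side, with their −y faces flush.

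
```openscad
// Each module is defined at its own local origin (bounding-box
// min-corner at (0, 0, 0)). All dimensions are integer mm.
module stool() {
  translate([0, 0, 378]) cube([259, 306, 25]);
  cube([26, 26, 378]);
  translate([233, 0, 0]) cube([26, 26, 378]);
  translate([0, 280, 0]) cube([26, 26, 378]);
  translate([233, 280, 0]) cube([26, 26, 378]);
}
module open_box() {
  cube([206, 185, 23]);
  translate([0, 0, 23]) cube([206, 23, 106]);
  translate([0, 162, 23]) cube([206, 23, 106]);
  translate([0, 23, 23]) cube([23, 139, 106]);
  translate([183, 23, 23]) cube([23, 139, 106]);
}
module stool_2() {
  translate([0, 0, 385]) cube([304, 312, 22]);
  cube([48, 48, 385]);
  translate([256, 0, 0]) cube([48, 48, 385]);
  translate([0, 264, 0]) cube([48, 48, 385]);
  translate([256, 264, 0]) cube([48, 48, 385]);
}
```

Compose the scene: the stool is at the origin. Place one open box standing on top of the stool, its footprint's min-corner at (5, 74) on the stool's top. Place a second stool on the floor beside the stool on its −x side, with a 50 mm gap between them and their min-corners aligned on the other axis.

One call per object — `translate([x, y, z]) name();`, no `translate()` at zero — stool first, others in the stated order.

stool();
translate([5, 74, 403]) open_box();
translate([-354, 0, 0]) stool_2();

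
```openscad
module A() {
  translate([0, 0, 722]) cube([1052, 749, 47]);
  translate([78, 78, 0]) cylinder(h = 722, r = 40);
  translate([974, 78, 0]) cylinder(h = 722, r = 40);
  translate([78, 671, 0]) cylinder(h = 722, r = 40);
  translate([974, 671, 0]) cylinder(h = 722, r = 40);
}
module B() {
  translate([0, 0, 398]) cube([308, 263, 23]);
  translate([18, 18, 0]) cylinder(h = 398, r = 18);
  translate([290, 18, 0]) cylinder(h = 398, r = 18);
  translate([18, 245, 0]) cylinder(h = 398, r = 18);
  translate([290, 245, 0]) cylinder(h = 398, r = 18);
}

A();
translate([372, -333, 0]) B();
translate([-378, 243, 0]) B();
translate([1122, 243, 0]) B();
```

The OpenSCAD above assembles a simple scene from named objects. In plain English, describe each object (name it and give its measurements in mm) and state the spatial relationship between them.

A is a table with a 1052×749 mm rectangular top, 47 mm thick, top surface at z = 769 mm, supported by four round legs of 80 mm diameter, each leg's bounding box inset 38 mm from the nearest pair of top edges, running from the floor.

B is a four-legged stool. The seat is a 308×263×23 mm slab whose top surface is at z = 421 mm; four round legs, each 36 mm in diameter, run from the floor (z = 0) to the underside of the seat, each leg's axis is inset half a diameter from the nearest pair of seat edges (so the leg's bounding box is flush with the corner).

Three stools sit around the table at the −y, −x, +x sides.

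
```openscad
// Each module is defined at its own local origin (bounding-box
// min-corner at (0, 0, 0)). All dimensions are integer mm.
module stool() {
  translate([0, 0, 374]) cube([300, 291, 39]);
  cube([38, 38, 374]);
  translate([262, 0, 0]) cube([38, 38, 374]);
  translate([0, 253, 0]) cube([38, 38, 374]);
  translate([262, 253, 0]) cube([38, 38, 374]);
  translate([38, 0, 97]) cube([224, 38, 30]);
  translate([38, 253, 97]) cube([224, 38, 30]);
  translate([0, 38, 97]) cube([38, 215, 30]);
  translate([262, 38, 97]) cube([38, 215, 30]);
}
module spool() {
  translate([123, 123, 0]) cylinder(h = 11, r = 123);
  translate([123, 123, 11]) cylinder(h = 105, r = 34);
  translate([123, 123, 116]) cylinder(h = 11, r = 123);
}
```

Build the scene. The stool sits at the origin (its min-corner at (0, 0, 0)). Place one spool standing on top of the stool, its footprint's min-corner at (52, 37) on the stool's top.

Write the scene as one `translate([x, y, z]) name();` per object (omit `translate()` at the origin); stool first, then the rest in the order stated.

stool();
translate([52, 37, 413]) spool();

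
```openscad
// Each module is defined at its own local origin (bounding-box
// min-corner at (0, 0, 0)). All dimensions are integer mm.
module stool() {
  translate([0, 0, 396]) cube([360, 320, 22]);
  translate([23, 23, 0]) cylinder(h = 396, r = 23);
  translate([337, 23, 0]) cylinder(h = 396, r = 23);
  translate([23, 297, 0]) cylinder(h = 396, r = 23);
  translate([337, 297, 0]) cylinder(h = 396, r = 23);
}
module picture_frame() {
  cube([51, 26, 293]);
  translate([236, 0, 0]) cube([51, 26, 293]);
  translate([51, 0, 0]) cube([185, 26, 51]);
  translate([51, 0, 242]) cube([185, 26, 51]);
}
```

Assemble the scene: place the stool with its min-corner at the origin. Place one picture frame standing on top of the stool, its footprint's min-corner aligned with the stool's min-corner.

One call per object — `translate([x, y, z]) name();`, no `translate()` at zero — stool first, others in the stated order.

stool();
translate([0, 0, 418]) picture_frame();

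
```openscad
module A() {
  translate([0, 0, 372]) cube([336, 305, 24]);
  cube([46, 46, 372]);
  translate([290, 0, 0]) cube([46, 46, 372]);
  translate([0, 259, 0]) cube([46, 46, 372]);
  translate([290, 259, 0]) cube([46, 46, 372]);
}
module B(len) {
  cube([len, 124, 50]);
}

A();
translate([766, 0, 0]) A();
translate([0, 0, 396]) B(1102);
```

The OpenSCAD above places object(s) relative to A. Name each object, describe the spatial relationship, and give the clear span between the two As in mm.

A is a stool. B is a beam. A beam spans the tops of two stools. The clear span between the two stools is 430 mm.

Second stool starts at x = 766; first ends at x = 336; clear span = 766 − 336 = 430 mm.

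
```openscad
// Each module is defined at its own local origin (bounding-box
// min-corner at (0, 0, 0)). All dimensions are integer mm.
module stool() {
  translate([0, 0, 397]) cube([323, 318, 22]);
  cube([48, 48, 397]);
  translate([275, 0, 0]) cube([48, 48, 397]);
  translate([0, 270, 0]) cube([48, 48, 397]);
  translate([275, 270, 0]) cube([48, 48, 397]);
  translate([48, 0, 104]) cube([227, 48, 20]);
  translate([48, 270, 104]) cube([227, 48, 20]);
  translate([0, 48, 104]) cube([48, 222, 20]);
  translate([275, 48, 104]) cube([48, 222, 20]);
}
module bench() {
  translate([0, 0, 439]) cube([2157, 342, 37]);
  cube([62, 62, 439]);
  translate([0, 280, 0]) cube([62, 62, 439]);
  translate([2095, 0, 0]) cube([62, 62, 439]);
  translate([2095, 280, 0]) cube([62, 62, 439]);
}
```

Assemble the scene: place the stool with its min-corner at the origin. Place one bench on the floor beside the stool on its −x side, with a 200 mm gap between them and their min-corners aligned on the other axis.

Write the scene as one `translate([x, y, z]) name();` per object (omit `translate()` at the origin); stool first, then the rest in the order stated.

stool();
translate([-2357, 0, 0]) bench();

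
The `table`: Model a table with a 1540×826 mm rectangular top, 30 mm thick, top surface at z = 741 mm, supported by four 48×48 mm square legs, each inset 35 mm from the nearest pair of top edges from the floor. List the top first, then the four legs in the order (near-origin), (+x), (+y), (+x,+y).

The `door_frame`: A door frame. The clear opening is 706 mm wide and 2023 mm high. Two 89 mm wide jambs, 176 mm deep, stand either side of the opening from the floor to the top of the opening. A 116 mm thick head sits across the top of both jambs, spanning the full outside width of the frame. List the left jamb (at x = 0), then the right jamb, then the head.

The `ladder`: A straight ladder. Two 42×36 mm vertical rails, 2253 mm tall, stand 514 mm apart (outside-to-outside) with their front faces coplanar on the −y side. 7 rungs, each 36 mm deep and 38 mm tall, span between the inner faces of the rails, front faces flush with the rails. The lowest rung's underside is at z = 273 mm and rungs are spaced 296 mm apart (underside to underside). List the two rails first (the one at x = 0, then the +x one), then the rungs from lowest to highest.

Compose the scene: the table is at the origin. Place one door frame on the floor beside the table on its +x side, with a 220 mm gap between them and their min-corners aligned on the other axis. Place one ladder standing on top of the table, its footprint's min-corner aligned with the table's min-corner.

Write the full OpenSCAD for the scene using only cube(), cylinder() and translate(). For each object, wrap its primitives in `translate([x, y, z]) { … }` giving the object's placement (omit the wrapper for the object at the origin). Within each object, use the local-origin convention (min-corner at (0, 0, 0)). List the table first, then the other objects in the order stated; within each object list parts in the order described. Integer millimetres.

translate([0, 0, 711]) cube([1540, 826, 30]);
translate([35, 35, 0]) cube([48, 48, 711]);
translate([1457, 35, 0]) cube([48, 48, 711]);
translate([35, 743, 0]) cube([48, 48, 711]);
translate([1457, 743, 0]) cube([48, 48, 711]);
translate([1760, 0, 0]) {
  cube([89, 176, 2023]);
  translate([795, 0, 0]) cube([89, 176, 2023]);
  translate([0, 0, 2023]) cube([884, 176, 116]);
}
translate([0, 0, 741]) {
  cube([42, 36, 2253]);
  translate([472, 0, 0]) cube([42, 36, 2253]);
  translate([42, 0, 273]) cube([430, 36, 38]);
  translate([42, 0, 569]) cube([430, 36, 38]);
  translate([42, 0, 865]) cube([430, 36, 38]);
  translate([42, 0, 1161]) cube([430, 36, 38]);
  translate([42, 0, 1457]) cube([430, 36, 38]);
  translate([42, 0, 1753]) cube([430, 36, 38]);
  translate([42, 0, 2049]) cube([430, 36, 38]);
}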